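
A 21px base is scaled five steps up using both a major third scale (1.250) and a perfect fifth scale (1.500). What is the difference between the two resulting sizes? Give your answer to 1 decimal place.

95.4px

Major third: 21.0 × 1.250⁵ = 64.087px
Perfect fifth: 21.0 × 1.500⁵ = 159.469px
Difference: 159.469 − 64.087 = 95.382px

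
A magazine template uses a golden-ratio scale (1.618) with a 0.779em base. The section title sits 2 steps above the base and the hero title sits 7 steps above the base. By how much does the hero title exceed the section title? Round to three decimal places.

Step 2: 0.779 × 1.618² = 2.03936em
Step 7: 0.779 × 1.618⁷ = 22.61450em
Difference: 22.61450 − 2.03936 = 20.57514em

20.575em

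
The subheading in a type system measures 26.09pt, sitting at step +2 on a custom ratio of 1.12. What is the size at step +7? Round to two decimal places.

45.98pt

The gap is 7 − (2) = 5 steps, so the factor is 1.12^5.
26.09 × 1.12⁵ = 26.09 × 1.76234 ≈ 45.979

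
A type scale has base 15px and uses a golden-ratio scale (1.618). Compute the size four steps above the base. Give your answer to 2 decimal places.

Every step multiplies by the scale ratio.
15.0 × 1.618⁴ = 15.0 × 6.85353 ≈ 102.80

102.80px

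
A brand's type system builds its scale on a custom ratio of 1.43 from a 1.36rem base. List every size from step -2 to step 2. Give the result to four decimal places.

Step -2: 1.36 ÷ 1.43² = 0.6651
Step -1: 1.36 ÷ 1.43 = 0.9510
Step 0: 1.36rem
Step 1: 1.36 × 1.43 = 1.9448
Step 2: 1.36 × 1.43² = 2.7811

0.6651rem, 0.9510rem, 1.3600rem, 1.9448rem, 2.7811rem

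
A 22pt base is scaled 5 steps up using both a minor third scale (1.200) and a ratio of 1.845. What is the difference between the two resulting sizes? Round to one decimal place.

Minor third: 22.0 × 1.200⁵ = 54.743pt
At 1.845: 22.0 × 1.845⁵ = 470.332pt
Difference: 470.332 − 54.743 = 415.589pt

415.6pt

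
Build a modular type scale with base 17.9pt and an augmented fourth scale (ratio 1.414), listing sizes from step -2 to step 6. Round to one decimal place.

Step -2: 17.9 ÷ 1.414² = 9.0
Step -1: 17.9 ÷ 1.414 = 12.7
Step 0: 17.9pt
Step 1: 17.9 × 1.414 = 25.3
Step 2: 17.9 × 1.414² = 35.8
Step 3: 17.9 × 1.414³ = 50.6
Step 4: 17.9 × 1.414⁴ = 71.6
Step 5: 17.9 × 1.414⁵ = 101.2
Step 6: 17.9 × 1.414⁶ = 143.1

9.0pt, 12.7pt, 17.9pt, 25.3pt, 35.8pt, 50.6pt, 71.6pt, 101.2pt, 143.1pt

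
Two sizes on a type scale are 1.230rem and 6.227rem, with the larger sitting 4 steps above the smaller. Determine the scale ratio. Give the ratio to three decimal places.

r⁴ = 6.227 / 1.230, so r = (6.227/1.230)^(1/4).
r = 5.0626^(1/4) ≈ 1.5000

1.500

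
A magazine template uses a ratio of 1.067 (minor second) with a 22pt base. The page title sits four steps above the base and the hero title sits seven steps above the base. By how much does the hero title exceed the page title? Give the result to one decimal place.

6.1pt

Step 4: 22.0 × 1.067⁴ = 28.515pt
Step 7: 22.0 × 1.067⁷ = 34.640pt
Difference: 34.640 − 28.515 = 6.125pt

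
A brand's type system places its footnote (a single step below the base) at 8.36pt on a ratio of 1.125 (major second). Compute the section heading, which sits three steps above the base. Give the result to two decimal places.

13.39pt

8.36 × 1.125⁴ = 8.36 × 1.60181 ≈ 13.391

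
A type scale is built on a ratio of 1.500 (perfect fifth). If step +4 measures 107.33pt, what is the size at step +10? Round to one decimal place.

107.33 × 1.500⁶ = 107.33 × 11.39062 ≈ 1222.556

1222.6pt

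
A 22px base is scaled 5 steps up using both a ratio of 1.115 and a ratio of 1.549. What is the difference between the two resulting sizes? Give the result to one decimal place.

At 1.115: 22.0 × 1.115⁵ = 37.914px
At 1.549: 22.0 × 1.549⁵ = 196.191px
Difference: 196.191 − 37.914 = 158.277px

158.3px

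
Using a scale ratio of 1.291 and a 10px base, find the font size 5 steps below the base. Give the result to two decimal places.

Every step multiplies by the scale ratio.
10.0 ÷ 1.291⁵ = 10.0 ÷ 3.58617 ≈ 2.79

2.79px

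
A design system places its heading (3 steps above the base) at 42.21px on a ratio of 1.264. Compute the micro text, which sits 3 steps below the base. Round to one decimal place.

10.3px

Moving from step +3 to step -3 is 6 steps down, so divide by r⁶.
42.21 ÷ 1.264⁶ = 42.21 ÷ 4.07833 ≈ 10.350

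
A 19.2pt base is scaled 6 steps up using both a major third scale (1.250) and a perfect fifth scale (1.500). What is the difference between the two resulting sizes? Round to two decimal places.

145.46pt

Major third: 19.2 × 1.250⁶ = 73.2422pt
Perfect fifth: 19.2 × 1.500⁶ = 218.7000pt
Difference: 218.7000 − 73.2422 = 145.4578pt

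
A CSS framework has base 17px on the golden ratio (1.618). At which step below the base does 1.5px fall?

1.618ⁿ = 17 / 1.5 = 11.3333
n = ln(11.3333) / ln(1.618) = 2.4277 / 0.4812 ≈ 5.05

5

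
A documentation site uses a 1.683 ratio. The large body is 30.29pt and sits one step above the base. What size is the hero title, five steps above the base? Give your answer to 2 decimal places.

243.02pt

Moving from step +1 to step +5 is 4 steps up, so multiply by r⁴.
30.29 × 1.683⁴ = 30.29 × 8.02299 ≈ 243.016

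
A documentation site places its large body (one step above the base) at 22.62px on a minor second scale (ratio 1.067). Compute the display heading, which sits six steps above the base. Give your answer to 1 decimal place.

31.3px

22.62 × 1.067⁵ = 22.62 × 1.38300 ≈ 31.283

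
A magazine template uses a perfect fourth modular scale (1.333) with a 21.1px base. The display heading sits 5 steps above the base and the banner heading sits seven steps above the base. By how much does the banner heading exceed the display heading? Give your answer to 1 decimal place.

Step 5: 21.1 × 1.333⁵ = 88.804px
Step 7: 21.1 × 1.333⁷ = 157.795px
Difference: 157.795 − 88.804 = 68.991px

69.0px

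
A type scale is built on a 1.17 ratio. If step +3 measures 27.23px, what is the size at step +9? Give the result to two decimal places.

Moving from step +3 to step +9 is 6 steps up, so multiply by r⁶.
27.23 × 1.17⁶ = 27.23 × 2.56516 ≈ 69.849

69.85px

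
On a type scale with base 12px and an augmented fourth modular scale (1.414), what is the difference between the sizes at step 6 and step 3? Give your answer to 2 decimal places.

Step 3: 12.0 × 1.414³ = 33.9258px
Step 6: 12.0 × 1.414⁶ = 95.9131px
Difference: 95.9131 − 33.9258 = 61.9873px

61.99px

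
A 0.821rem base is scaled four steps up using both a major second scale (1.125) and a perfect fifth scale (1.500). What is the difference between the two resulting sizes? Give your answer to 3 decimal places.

2.841rem

Major second: 0.821 × 1.125⁴ = 1.31508rem
Perfect fifth: 0.821 × 1.500⁴ = 4.15631rem
Difference: 4.15631 − 1.31508 = 2.84123rem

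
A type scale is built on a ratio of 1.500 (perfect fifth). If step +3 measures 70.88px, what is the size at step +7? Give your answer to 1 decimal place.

358.8px

70.88 × 1.500⁴ = 70.88 × 5.06250 ≈ 358.830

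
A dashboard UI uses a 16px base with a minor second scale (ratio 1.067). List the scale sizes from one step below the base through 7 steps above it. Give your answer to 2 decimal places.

Step -1: 16.0 ÷ 1.067 = 15.00
Step 0: 16px
Step 1: 16.0 × 1.067 = 17.07
Step 2: 16.0 × 1.067² = 18.22
Step 3: 16.0 × 1.067³ = 19.44
Step 4: 16.0 × 1.067⁴ = 20.74
Step 5: 16.0 × 1.067⁵ = 22.13
Step 6: 16.0 × 1.067⁶ = 23.61
Step 7: 16.0 × 1.067⁷ = 25.19

15.00px, 16.00px, 17.07px, 18.22px, 19.44px, 20.74px, 22.13px, 23.61px, 25.19px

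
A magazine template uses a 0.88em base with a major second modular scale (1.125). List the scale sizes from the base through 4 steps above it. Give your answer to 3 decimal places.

0.880em, 0.990em, 1.114em, 1.253em, 1.410em

Step 0: 0.88em
Step 1: 0.88 × 1.125 = 0.990
Step 2: 0.88 × 1.125² = 1.114
Step 3: 0.88 × 1.125³ = 1.253
Step 4: 0.88 × 1.125⁴ = 1.410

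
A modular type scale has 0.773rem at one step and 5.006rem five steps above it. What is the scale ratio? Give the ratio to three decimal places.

1.453

The ratio satisfies 0.773 × r⁵ = 5.006, so r = (5.006 / 0.773)^(1/5).
r = 6.4761^(1/5) ≈ 1.4530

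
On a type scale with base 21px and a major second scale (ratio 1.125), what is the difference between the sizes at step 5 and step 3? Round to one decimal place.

Step 3: 21.0 × 1.125³ = 29.900px
Step 5: 21.0 × 1.125⁵ = 37.843px
Difference: 37.843 − 29.900 = 7.943px

7.9px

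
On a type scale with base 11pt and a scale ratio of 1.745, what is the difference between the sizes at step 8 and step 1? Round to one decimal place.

Step 1: 11.0 × 1.745 = 19.195pt
Step 8: 11.0 × 1.745⁸ = 945.706pt
Difference: 945.706 − 19.195 = 926.511pt

926.5pt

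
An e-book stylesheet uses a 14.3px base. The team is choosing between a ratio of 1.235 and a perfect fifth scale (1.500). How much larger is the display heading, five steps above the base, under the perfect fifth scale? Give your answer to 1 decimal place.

67.5px

At 1.235: 14.3 × 1.235⁵ = 41.084px
Perfect fifth: 14.3 × 1.500⁵ = 108.591px
Difference: 108.591 − 41.084 = 67.507px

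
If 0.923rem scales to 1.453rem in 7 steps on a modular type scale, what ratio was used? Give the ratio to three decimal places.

1.067

The ratio satisfies 0.923 × r⁷ = 1.453, so r = (1.453 / 0.923)^(1/7).
r = 1.5742^(1/7) ≈ 1.0670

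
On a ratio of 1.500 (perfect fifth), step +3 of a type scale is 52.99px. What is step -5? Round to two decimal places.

The gap is -5 − (3) = -8 steps, so the factor is 1.500^-8.
52.99 ÷ 1.500⁸ = 52.99 ÷ 25.62891 ≈ 2.068

2.07px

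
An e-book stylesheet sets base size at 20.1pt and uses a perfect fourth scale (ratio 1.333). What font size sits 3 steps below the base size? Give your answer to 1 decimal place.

A modular type scale is a geometric sequence: sizeₙ = base × rⁿ.
20.1 ÷ 1.333³ = 20.1 ÷ 2.36859 ≈ 8.49

8.5pt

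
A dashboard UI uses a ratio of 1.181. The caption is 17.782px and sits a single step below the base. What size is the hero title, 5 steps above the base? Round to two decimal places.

Moving from step -1 to step +5 is 6 steps up, so multiply by r⁶.
17.782 × 1.181⁶ = 17.782 × 2.71331 ≈ 48.248

48.25px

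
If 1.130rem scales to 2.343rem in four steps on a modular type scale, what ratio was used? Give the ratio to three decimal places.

The ratio satisfies 1.130 × r⁴ = 2.343, so r = (2.343 / 1.130)^(1/4).
r = 2.0735^(1/4) ≈ 1.2000

1.200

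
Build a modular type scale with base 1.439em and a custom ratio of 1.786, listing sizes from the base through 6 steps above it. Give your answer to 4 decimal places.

1.4390em, 2.5701em, 4.5901em, 8.1979em, 14.6415em, 26.1498em, 46.7035em

Step 0: 1.439em
Step 1: 1.439 × 1.786 = 2.5701
Step 2: 1.439 × 1.786² = 4.5901
Step 3: 1.439 × 1.786³ = 8.1979
Step 4: 1.439 × 1.786⁴ = 14.6415
Step 5: 1.439 × 1.786⁵ = 26.1498
Step 6: 1.439 × 1.786⁶ = 46.7035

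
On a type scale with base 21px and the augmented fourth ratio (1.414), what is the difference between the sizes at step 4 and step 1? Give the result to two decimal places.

Step 1: 21.0 × 1.414 = 29.6940px
Step 4: 21.0 × 1.414⁴ = 83.9493px
Difference: 83.9493 − 29.6940 = 54.2553px

54.26px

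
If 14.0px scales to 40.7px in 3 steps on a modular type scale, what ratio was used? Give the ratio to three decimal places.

1.427

r³ = 40.7 / 14.0, so r = (40.7/14.0)^(1/3).
r = 2.9071^(1/3) ≈ 1.4272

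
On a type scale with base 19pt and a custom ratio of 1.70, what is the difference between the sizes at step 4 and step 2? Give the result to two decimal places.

103.78pt

Step 2: 19.0 × 1.70² = 54.9100pt
Step 4: 19.0 × 1.70⁴ = 158.6899pt
Difference: 158.6899 − 54.9100 = 103.7799pt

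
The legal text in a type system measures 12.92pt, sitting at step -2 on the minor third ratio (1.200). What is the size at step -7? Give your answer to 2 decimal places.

The gap is -7 − (-2) = -5 steps, so the factor is 1.200^-5.
12.92 ÷ 1.200⁵ = 12.92 ÷ 2.48832 ≈ 5.192

5.19pt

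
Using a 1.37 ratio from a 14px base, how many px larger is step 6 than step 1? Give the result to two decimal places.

Step 1: 14.0 × 1.37 = 19.1800px
Step 6: 14.0 × 1.37⁶ = 92.5660px
Difference: 92.5660 − 19.1800 = 73.3860px

73.39px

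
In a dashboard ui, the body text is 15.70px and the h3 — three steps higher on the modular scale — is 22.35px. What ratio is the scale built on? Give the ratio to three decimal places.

r³ = 22.35 / 15.70, so r = (22.35/15.70)^(1/3).
r = 1.4236^(1/3) ≈ 1.1249

1.125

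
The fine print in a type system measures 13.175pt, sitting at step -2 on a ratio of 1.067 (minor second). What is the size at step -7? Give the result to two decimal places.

9.53pt

13.175 ÷ 1.067⁵ = 13.175 ÷ 1.38300 ≈ 9.526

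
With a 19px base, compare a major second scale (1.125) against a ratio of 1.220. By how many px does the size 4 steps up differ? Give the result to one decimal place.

Major second: 19.0 × 1.125⁴ = 30.434px
At 1.220: 19.0 × 1.220⁴ = 42.091px
Difference: 42.091 − 30.434 = 11.657px

11.7px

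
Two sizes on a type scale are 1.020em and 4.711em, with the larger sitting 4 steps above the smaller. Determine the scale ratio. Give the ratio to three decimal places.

1.466

The ratio satisfies 1.020 × r⁴ = 4.711, so r = (4.711 / 1.020)^(1/4).
r = 4.6186^(1/4) ≈ 1.4660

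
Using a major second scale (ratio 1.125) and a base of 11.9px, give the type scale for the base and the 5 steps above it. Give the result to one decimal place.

11.9px, 13.4px, 15.1px, 16.9px, 19.1px, 21.4px

Step 0: 11.9px
Step 1: 11.9 × 1.125 = 13.4
Step 2: 11.9 × 1.125² = 15.1
Step 3: 11.9 × 1.125³ = 16.9
Step 4: 11.9 × 1.125⁴ = 19.1
Step 5: 11.9 × 1.125⁵ = 21.4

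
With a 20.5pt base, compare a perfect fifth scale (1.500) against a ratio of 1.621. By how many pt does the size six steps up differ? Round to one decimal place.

Perfect fifth: 20.5 × 1.500⁶ = 233.508pt
At 1.621: 20.5 × 1.621⁶ = 371.922pt
Difference: 371.922 − 233.508 = 138.414pt

138.4pt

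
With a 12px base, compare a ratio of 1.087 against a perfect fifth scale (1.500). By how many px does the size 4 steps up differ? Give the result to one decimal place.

44.0px

At 1.087: 12.0 × 1.087⁴ = 16.753px
Perfect fifth: 12.0 × 1.500⁴ = 60.750px
Difference: 60.750 − 16.753 = 43.997px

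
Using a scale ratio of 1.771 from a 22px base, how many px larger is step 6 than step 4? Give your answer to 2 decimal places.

Step 4: 22.0 × 1.771⁴ = 216.4198px
Step 6: 22.0 × 1.771⁶ = 678.7878px
Difference: 678.7878 − 216.4198 = 462.3680px

462.37px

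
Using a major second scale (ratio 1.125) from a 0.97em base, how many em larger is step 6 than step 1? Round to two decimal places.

0.88em

Step 1: 0.97 × 1.125 = 1.0913em
Step 6: 0.97 × 1.125⁶ = 1.9665em
Difference: 1.9665 − 1.0913 = 0.8752em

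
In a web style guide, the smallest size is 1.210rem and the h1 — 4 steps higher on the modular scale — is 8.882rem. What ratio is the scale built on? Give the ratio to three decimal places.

1.646

r⁴ = 8.882 / 1.210, so r = (8.882/1.210)^(1/4).
r = 7.3405^(1/4) ≈ 1.6460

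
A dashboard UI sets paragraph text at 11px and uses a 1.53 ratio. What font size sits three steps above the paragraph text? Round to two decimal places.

Each step on a modular scale multiplies by the ratio, so the size n steps from the base is base × ratioⁿ.
11.0 × 1.53³ = 11.0 × 3.58158 ≈ 39.40

39.40px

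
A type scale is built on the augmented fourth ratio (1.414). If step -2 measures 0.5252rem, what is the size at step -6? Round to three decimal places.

0.5252 ÷ 1.414⁴ = 0.5252 ÷ 3.99758 ≈ 0.131

0.131rem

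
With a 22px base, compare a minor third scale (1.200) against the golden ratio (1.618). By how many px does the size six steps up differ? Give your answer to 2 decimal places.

329.03px

Minor third: 22.0 × 1.200⁶ = 65.6916px
Golden ratio: 22.0 × 1.618⁶ = 394.7242px
Difference: 394.7242 − 65.6916 = 329.0326px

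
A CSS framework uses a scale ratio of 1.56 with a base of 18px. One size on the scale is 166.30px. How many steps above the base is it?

5

1.56ⁿ = 166.30 / 18 = 9.2389
n = ln(9.2389) / ln(1.56) = 2.2234 / 0.4447 ≈ 5.00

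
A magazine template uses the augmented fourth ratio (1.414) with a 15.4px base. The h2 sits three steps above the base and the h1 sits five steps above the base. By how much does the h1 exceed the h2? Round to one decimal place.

43.5px

Step 3: 15.4 × 1.414³ = 43.538px
Step 5: 15.4 × 1.414⁵ = 87.050px
Difference: 87.050 − 43.538 = 43.512px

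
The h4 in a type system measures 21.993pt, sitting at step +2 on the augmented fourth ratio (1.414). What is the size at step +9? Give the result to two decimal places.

248.56pt

21.993 × 1.414⁷ = 21.993 × 11.30175 ≈ 248.559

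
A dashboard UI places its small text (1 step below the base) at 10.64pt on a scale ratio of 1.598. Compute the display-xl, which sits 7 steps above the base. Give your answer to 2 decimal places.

452.43pt

10.64 × 1.598⁸ = 10.64 × 42.52205 ≈ 452.435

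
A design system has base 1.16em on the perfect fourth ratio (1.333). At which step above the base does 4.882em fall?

1.333ⁿ = 4.882 / 1.16 = 4.2086
n = ln(4.2086) / ln(1.333) = 1.4371 / 0.2874 ≈ 5.00

5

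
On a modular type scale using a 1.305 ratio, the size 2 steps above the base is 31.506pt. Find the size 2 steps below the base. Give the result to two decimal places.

10.86pt

The gap is -2 − (2) = -4 steps, so the factor is 1.305^-4.
31.506 ÷ 1.305⁴ = 31.506 ÷ 2.90029 ≈ 10.863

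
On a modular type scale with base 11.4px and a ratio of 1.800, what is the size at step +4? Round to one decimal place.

119.7px

11.4 × 1.800⁴ = 11.4 × 10.49760 ≈ 119.67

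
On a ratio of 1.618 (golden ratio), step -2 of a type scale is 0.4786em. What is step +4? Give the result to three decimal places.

Moving from step -2 to step +4 is 6 steps up, so multiply by r⁶.
0.4786 × 1.618⁶ = 0.4786 × 17.94201 ≈ 8.587

8.587em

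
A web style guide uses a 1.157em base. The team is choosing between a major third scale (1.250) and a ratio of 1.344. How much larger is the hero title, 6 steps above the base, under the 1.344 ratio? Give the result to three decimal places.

Major third: 1.157 × 1.250⁶ = 4.41360em
At 1.344: 1.157 × 1.344⁶ = 6.81913em
Difference: 6.81913 − 4.41360 = 2.40553em

2.406em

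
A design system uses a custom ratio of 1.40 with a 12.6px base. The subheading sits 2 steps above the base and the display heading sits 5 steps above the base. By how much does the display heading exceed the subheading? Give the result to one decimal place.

43.1px

Step 2: 12.6 × 1.40² = 24.696px
Step 5: 12.6 × 1.40⁵ = 67.766px
Difference: 67.766 − 24.696 = 43.070px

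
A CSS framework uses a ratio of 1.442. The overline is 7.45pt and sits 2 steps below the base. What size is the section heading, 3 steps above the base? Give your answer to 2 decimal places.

Moving from step -2 to step +3 is 5 steps up, so multiply by r⁵.
7.45 × 1.442⁵ = 7.45 × 6.23485 ≈ 46.450

46.45pt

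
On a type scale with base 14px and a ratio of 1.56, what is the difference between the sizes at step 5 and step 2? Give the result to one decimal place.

Step 2: 14.0 × 1.56² = 34.070px
Step 5: 14.0 × 1.56⁵ = 129.345px
Difference: 129.345 − 34.070 = 95.275px

95.3px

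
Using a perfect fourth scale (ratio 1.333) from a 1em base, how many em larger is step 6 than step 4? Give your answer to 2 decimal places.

2.45em

Step 4: 1.0 × 1.333⁴ = 3.1573em
Step 6: 1.0 × 1.333⁶ = 5.6102em
Difference: 5.6102 − 3.1573 = 2.4529em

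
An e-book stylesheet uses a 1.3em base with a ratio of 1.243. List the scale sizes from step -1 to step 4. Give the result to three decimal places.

Step -1: 1.3 ÷ 1.243 = 1.046
Step 0: 1.3em
Step 1: 1.3 × 1.243 = 1.616
Step 2: 1.3 × 1.243² = 2.009
Step 3: 1.3 × 1.243³ = 2.497
Step 4: 1.3 × 1.243⁴ = 3.103

1.046em, 1.300em, 1.616em, 2.009em, 2.497em, 3.103em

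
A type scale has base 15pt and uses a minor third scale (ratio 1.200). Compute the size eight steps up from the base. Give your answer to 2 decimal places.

64.50pt

A modular type scale is a geometric sequence: sizeₙ = base × rⁿ.
15.0 × 1.200⁸ = 15.0 × 4.29982 ≈ 64.50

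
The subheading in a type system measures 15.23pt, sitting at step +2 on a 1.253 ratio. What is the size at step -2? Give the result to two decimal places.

6.18pt

Moving from step +2 to step -2 is 4 steps down, so divide by r⁴.
15.23 ÷ 1.253⁴ = 15.23 ÷ 2.46493 ≈ 6.179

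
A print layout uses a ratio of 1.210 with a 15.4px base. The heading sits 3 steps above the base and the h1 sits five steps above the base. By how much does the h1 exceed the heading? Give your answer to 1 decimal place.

12.7px

Step 3: 15.4 × 1.210³ = 27.282px
Step 5: 15.4 × 1.210⁵ = 39.944px
Difference: 39.944 − 27.282 = 12.662px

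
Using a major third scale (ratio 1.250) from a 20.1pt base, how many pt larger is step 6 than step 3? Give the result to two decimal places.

37.42pt

Step 3: 20.1 × 1.250³ = 39.2578pt
Step 6: 20.1 × 1.250⁶ = 76.6754pt
Difference: 76.6754 − 39.2578 = 37.4176pt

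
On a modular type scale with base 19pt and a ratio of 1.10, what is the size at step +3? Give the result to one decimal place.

19.0 × 1.10³ = 19.0 × 1.33100 ≈ 25.29

25.3pt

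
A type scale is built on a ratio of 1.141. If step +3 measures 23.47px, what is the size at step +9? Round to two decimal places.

51.79px

The gap is 9 − (3) = 6 steps, so the factor is 1.141^6.
23.47 × 1.141⁶ = 23.47 × 2.20655 ≈ 51.788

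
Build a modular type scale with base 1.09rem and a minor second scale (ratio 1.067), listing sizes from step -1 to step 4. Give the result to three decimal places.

1.022rem, 1.090rem, 1.163rem, 1.241rem, 1.324rem, 1.413rem

Step -1: 1.09 ÷ 1.067 = 1.022
Step 0: 1.09rem
Step 1: 1.09 × 1.067 = 1.163
Step 2: 1.09 × 1.067² = 1.241
Step 3: 1.09 × 1.067³ = 1.324
Step 4: 1.09 × 1.067⁴ = 1.413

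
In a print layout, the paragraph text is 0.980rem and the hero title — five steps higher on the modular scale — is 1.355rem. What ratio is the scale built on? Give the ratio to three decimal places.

1.067

r⁵ = 1.355 / 0.980, so r = (1.355/0.980)^(1/5).
r = 1.3827^(1/5) ≈ 1.0669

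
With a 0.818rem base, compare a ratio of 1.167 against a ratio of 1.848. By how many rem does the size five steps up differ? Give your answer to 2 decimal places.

15.86rem

At 1.167: 0.818 × 1.167⁵ = 1.7705rem
At 1.848: 0.818 × 1.848⁵ = 17.6304rem
Difference: 17.6304 − 1.7705 = 15.8599rem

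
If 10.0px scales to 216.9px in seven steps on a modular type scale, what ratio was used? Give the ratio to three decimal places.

r⁷ = 216.9 / 10.0, so r = (216.9/10.0)^(1/7).
r = 21.6900^(1/7) ≈ 1.5520

1.552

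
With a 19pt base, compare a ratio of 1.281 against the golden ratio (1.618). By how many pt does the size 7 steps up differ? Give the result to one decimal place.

At 1.281: 19.0 × 1.281⁷ = 107.547pt
Golden ratio: 19.0 × 1.618⁷ = 551.573pt
Difference: 551.573 − 107.547 = 444.026pt

444.0pt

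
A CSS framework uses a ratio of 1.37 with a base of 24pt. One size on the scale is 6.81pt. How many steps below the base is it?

1.37ⁿ = 24 / 6.81 = 3.5242
n = ln(3.5242) / ln(1.37) = 1.2597 / 0.3148 ≈ 4.00

4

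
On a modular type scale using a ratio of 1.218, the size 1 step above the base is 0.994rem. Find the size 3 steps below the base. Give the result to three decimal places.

0.452rem

The gap is -3 − (1) = -4 steps, so the factor is 1.218^-4.
0.994 ÷ 1.218⁴ = 0.994 ÷ 2.20084 ≈ 0.452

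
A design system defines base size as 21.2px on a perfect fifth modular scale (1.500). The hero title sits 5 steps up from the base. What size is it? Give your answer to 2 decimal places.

160.99px

Every step multiplies by the scale ratio.
21.2 × 1.500⁵ = 21.2 × 7.59375 ≈ 160.99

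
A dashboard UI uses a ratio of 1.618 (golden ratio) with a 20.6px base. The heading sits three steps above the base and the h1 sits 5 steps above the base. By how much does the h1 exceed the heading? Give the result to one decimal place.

Step 3: 20.6 × 1.618³ = 87.258px
Step 5: 20.6 × 1.618⁵ = 228.434px
Difference: 228.434 − 87.258 = 141.176px

141.2px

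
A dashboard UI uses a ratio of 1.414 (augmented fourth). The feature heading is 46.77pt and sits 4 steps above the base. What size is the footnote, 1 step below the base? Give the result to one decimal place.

46.77 ÷ 1.414⁵ = 46.77 ÷ 5.65258 ≈ 8.274

8.3pt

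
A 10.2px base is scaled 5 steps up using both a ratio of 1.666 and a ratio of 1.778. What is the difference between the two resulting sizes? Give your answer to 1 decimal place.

At 1.666: 10.2 × 1.666⁵ = 130.911px
At 1.778: 10.2 × 1.778⁵ = 181.242px
Difference: 181.242 − 130.911 = 50.331px

50.3px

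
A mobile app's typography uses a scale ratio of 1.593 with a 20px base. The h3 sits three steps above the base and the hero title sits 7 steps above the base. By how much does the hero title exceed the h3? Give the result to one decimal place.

439.8px

Step 3: 20.0 × 1.593³ = 80.849px
Step 7: 20.0 × 1.593⁷ = 520.643px
Difference: 520.643 − 80.849 = 439.794px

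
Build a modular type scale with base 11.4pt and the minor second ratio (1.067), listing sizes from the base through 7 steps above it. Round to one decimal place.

Step 0: 11.4pt
Step 1: 11.4 × 1.067 = 12.2
Step 2: 11.4 × 1.067² = 13.0
Step 3: 11.4 × 1.067³ = 13.8
Step 4: 11.4 × 1.067⁴ = 14.8
Step 5: 11.4 × 1.067⁵ = 15.8
Step 6: 11.4 × 1.067⁶ = 16.8
Step 7: 11.4 × 1.067⁷ = 17.9

11.4pt, 12.2pt, 13.0pt, 13.8pt, 14.8pt, 15.8pt, 16.8pt, 17.9pt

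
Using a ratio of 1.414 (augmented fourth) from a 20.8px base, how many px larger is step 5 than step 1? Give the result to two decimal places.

88.16px

Step 1: 20.8 × 1.414 = 29.4112px
Step 5: 20.8 × 1.414⁵ = 117.5738px
Difference: 117.5738 − 29.4112 = 88.1626px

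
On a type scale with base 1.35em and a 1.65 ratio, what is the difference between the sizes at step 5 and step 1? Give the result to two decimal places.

Step 1: 1.35 × 1.65 = 2.2275em
Step 5: 1.35 × 1.65⁵ = 16.5102em
Difference: 16.5102 − 2.2275 = 14.2827em

14.28em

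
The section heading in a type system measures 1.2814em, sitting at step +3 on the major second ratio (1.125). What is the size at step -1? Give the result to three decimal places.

Moving from step +3 to step -1 is 4 steps down, so divide by r⁴.
1.2814 ÷ 1.125⁴ = 1.2814 ÷ 1.60181 ≈ 0.800

0.800em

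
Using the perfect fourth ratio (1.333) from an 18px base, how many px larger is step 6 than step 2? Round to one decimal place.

Step 2: 18.0 × 1.333² = 31.984px
Step 6: 18.0 × 1.333⁶ = 100.984px
Difference: 100.984 − 31.984 = 69.000px

69.0px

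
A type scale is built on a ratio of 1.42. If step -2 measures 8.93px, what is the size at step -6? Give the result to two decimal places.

2.20px

8.93 ÷ 1.42⁴ = 8.93 ÷ 4.06587 ≈ 2.196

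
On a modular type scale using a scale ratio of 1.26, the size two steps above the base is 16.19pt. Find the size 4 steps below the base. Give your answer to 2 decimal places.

16.19 ÷ 1.26⁶ = 16.19 ÷ 4.00150 ≈ 4.046

4.05pt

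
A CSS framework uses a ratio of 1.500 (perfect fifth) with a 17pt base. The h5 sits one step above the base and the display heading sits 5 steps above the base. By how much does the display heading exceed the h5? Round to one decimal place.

103.6pt

Step 1: 17.0 × 1.500 = 25.500pt
Step 5: 17.0 × 1.500⁵ = 129.094pt
Difference: 129.094 − 25.500 = 103.594pt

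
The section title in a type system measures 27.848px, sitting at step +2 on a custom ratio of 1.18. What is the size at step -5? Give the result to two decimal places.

Moving from step +2 to step -5 is 7 steps down, so divide by r⁷.
27.848 ÷ 1.18⁷ = 27.848 ÷ 3.18547 ≈ 8.742

8.74px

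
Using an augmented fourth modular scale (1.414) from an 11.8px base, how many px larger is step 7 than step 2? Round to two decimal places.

109.77px

Step 2: 11.8 × 1.414² = 23.5929px
Step 7: 11.8 × 1.414⁷ = 133.3607px
Difference: 133.3607 − 23.5929 = 109.7678px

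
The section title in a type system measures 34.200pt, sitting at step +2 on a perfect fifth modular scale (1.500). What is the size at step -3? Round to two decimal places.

4.50pt

34.200 ÷ 1.500⁵ = 34.200 ÷ 7.59375 ≈ 4.504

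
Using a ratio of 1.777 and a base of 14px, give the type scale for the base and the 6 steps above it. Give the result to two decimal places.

14.00px, 24.88px, 44.21px, 78.56px, 139.60px, 248.06px, 440.81px

Step 0: 14px
Step 1: 14.0 × 1.777 = 24.88
Step 2: 14.0 × 1.777² = 44.21
Step 3: 14.0 × 1.777³ = 78.56
Step 4: 14.0 × 1.777⁴ = 139.60
Step 5: 14.0 × 1.777⁵ = 248.06
Step 6: 14.0 × 1.777⁶ = 440.81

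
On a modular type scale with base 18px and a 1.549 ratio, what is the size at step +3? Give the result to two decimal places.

66.90px

Each step on a modular scale multiplies by the ratio, so the size n steps from the base is base × ratioⁿ.
18.0 × 1.549³ = 18.0 × 3.71667 ≈ 66.90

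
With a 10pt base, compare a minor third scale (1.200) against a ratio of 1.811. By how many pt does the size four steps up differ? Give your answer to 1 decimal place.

86.8pt

Minor third: 10.0 × 1.200⁴ = 20.736pt
At 1.811: 10.0 × 1.811⁴ = 107.566pt
Difference: 107.566 − 20.736 = 86.830pt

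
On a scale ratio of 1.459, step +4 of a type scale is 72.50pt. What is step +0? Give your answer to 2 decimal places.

16.00pt

The gap is 0 − (4) = -4 steps, so the factor is 1.459^-4.
72.50 ÷ 1.459⁴ = 72.50 ÷ 4.53128 ≈ 16.000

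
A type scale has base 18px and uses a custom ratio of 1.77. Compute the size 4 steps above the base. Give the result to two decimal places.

Each step on a modular scale multiplies by the ratio, so the size n steps from the base is base × ratioⁿ.
18.0 × 1.77⁴ = 18.0 × 9.81506 ≈ 176.67

176.67px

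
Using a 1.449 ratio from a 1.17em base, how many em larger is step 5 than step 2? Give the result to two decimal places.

Step 2: 1.17 × 1.449² = 2.4565em
Step 5: 1.17 × 1.449⁵ = 7.4736em
Difference: 7.4736 − 2.4565 = 5.0171em

5.02em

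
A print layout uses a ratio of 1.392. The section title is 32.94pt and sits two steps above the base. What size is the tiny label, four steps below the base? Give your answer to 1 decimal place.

32.94 ÷ 1.392⁶ = 32.94 ÷ 7.27504 ≈ 4.528

4.5pt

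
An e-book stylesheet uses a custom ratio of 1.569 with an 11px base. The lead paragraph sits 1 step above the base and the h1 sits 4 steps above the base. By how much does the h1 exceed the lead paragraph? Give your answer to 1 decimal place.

49.4px

Step 1: 11.0 × 1.569 = 17.259px
Step 4: 11.0 × 1.569⁴ = 66.663px
Difference: 66.663 − 17.259 = 49.404px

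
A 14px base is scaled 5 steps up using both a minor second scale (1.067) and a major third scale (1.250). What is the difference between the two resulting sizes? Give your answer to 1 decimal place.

Minor second: 14.0 × 1.067⁵ = 19.362px
Major third: 14.0 × 1.250⁵ = 42.725px
Difference: 42.725 − 19.362 = 23.363px

23.4px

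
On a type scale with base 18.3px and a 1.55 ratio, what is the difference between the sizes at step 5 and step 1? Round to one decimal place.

135.4px

Step 1: 18.3 × 1.55 = 28.365px
Step 5: 18.3 × 1.55⁵ = 163.723px
Difference: 163.723 − 28.365 = 135.358px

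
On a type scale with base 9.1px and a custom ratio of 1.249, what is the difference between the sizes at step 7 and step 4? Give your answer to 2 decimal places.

21.00px

Step 4: 9.1 × 1.249⁴ = 22.1458px
Step 7: 9.1 × 1.249⁷ = 43.1498px
Difference: 43.1498 − 22.1458 = 21.0040px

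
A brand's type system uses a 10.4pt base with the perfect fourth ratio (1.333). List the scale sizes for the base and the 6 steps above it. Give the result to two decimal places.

Step 0: 10.4pt
Step 1: 10.4 × 1.333 = 13.86
Step 2: 10.4 × 1.333² = 18.48
Step 3: 10.4 × 1.333³ = 24.63
Step 4: 10.4 × 1.333⁴ = 32.84
Step 5: 10.4 × 1.333⁵ = 43.77
Step 6: 10.4 × 1.333⁶ = 58.35

10.40pt, 13.86pt, 18.48pt, 24.63pt, 32.84pt, 43.77pt, 58.35pt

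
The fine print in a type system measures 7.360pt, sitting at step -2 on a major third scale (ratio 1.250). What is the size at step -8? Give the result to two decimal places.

The gap is -8 − (-2) = -6 steps, so the factor is 1.250^-6.
7.360 ÷ 1.250⁶ = 7.360 ÷ 3.81470 ≈ 1.929

1.93pt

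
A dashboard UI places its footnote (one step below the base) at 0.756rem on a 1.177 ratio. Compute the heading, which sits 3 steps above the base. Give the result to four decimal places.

0.756 × 1.177⁴ = 0.756 × 1.91914 ≈ 1.4509

1.4509rem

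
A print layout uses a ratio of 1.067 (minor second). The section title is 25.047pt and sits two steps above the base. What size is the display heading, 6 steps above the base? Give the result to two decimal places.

32.46pt

25.047 × 1.067⁴ = 25.047 × 1.29616 ≈ 32.465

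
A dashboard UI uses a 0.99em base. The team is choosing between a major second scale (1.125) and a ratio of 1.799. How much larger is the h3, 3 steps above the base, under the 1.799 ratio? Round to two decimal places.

Major second: 0.99 × 1.125³ = 1.4096em
At 1.799: 0.99 × 1.799³ = 5.7641em
Difference: 5.7641 − 1.4096 = 4.3545em

4.35em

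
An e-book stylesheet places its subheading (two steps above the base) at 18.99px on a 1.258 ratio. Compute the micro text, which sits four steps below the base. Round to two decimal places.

4.79px

18.99 ÷ 1.258⁶ = 18.99 ÷ 3.96355 ≈ 4.791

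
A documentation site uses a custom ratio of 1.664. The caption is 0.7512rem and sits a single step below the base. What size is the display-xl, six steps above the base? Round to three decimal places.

0.7512 × 1.664⁷ = 0.7512 × 35.32427 ≈ 26.536

26.536rem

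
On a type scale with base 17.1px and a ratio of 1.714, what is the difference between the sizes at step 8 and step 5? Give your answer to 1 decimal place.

Step 5: 17.1 × 1.714⁵ = 252.959px
Step 8: 17.1 × 1.714⁸ = 1273.745px
Difference: 1273.745 − 252.959 = 1020.786px

1020.8px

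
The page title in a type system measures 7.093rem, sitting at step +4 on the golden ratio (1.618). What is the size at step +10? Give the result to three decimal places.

127.263rem

Moving from step +4 to step +10 is 6 steps up, so multiply by r⁶.
7.093 × 1.618⁶ = 7.093 × 17.94201 ≈ 127.263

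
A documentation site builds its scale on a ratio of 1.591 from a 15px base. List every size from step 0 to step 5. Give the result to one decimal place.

Step 0: 15px
Step 1: 15.0 × 1.591 = 23.9
Step 2: 15.0 × 1.591² = 38.0
Step 3: 15.0 × 1.591³ = 60.4
Step 4: 15.0 × 1.591⁴ = 96.1
Step 5: 15.0 × 1.591⁵ = 152.9

15.0px, 23.9px, 38.0px, 60.4px, 96.1px, 152.9px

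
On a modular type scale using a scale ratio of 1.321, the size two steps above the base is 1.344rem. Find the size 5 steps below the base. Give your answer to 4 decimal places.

0.1915rem

1.344 ÷ 1.321⁷ = 1.344 ÷ 7.01972 ≈ 0.1915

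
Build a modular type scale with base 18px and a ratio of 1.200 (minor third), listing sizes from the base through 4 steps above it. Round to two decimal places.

18.00px, 21.60px, 25.92px, 31.10px, 37.32px

Step 0: 18px
Step 1: 18.0 × 1.200 = 21.60
Step 2: 18.0 × 1.200² = 25.92
Step 3: 18.0 × 1.200³ = 31.10
Step 4: 18.0 × 1.200⁴ = 37.32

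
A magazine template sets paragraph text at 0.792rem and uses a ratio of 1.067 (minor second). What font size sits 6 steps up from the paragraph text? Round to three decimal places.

Every step multiplies by the scale ratio.
0.792 × 1.067⁶ = 0.792 × 1.47566 ≈ 1.169

1.169rem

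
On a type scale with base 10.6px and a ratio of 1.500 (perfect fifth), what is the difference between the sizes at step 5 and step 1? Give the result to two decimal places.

Step 1: 10.6 × 1.500 = 15.9000px
Step 5: 10.6 × 1.500⁵ = 80.4937px
Difference: 80.4937 − 15.9000 = 64.5937px

64.59px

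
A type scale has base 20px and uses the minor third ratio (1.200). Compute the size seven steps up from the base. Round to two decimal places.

71.66px

20.0 × 1.200⁷ = 20.0 × 3.58318 ≈ 71.66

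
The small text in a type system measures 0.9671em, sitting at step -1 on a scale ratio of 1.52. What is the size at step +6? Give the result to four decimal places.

18.1291em

0.9671 × 1.52⁷ = 0.9671 × 18.74585 ≈ 18.1291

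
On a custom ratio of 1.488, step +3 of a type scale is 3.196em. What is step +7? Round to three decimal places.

Moving from step +3 to step +7 is 4 steps up, so multiply by r⁴.
3.196 × 1.488⁴ = 3.196 × 4.90243 ≈ 15.668

15.668em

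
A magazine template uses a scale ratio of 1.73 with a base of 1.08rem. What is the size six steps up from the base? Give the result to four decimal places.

1.08 × 1.73⁶ = 1.08 × 26.80875 ≈ 28.9535

28.9535rem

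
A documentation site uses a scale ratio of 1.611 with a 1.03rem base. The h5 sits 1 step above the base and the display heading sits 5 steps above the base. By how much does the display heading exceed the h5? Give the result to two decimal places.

9.52rem

Step 1: 1.03 × 1.611 = 1.6593rem
Step 5: 1.03 × 1.611⁵ = 11.1767rem
Difference: 11.1767 − 1.6593 = 9.5174rem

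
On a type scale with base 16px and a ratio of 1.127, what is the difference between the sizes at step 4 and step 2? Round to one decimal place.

5.5px

Step 2: 16.0 × 1.127² = 20.322px
Step 4: 16.0 × 1.127⁴ = 25.812px
Difference: 25.812 − 20.322 = 5.490px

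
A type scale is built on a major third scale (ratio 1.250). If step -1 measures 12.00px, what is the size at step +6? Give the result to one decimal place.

57.2px

12.00 × 1.250⁷ = 12.00 × 4.76837 ≈ 57.220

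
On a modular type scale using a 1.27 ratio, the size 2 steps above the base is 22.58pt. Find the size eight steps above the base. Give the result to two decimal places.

22.58 × 1.27⁶ = 22.58 × 4.19587 ≈ 94.743

94.74pt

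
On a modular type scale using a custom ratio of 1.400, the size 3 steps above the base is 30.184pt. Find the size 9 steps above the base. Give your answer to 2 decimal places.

30.184 × 1.400⁶ = 30.184 × 7.52954 ≈ 227.272

227.27pt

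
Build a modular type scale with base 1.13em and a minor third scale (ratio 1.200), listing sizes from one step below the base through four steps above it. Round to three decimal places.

0.942em, 1.130em, 1.356em, 1.627em, 1.953em, 2.343em

Step -1: 1.13 ÷ 1.200 = 0.942
Step 0: 1.13em
Step 1: 1.13 × 1.200 = 1.356
Step 2: 1.13 × 1.200² = 1.627
Step 3: 1.13 × 1.200³ = 1.953
Step 4: 1.13 × 1.200⁴ = 2.343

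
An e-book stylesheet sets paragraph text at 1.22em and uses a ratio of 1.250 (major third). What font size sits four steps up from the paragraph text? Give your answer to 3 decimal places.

2.979em

A modular type scale is a geometric sequence: sizeₙ = base × rⁿ.
1.22 × 1.250⁴ = 1.22 × 2.44141 ≈ 2.979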